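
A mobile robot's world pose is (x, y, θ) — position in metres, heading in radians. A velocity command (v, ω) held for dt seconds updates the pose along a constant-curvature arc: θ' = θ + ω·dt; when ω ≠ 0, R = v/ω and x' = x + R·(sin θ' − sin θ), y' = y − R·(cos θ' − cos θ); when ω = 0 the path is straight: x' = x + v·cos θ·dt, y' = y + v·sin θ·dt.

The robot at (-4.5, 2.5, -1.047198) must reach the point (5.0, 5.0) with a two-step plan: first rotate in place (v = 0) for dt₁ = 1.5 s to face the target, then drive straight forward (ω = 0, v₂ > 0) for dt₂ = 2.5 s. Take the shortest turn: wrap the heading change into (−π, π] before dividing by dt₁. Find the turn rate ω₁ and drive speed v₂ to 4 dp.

ω₁ = 0.8697, v₂ = 3.9294

heading to target = atan2(5−2.5, 5−-4.5) = 0.2573
Δθ = wrap(0.2573 − -1.0472) = 1.3045; ω₁ = Δθ/dt₁ = 0.8697
distance = √((5−-4.5)² + (5−2.5)²) = 9.8234; v₂ = distance/dt₂ = 3.9294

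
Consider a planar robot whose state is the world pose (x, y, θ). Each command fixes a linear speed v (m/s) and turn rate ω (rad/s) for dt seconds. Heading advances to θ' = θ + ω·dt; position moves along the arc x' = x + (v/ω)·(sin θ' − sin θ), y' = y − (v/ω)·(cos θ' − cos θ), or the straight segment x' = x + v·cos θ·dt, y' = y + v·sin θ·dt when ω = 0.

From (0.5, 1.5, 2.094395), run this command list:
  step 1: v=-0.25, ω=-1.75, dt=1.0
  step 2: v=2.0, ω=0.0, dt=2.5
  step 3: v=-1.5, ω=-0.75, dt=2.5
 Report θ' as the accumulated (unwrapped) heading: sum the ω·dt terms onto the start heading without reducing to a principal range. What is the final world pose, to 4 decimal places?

step 1: θ'=0.3444 (R=0.1429) → pose (0.4245, 1.2941, 0.3444)
step 2: θ'=0.3444 (straight) → pose (5.1309, 2.9822, 0.3444)
step 3: θ'=-1.5306 (R=2.0000) → pose (2.4573, 4.7844, -1.5306)

(2.4573, 4.7844, -1.5306)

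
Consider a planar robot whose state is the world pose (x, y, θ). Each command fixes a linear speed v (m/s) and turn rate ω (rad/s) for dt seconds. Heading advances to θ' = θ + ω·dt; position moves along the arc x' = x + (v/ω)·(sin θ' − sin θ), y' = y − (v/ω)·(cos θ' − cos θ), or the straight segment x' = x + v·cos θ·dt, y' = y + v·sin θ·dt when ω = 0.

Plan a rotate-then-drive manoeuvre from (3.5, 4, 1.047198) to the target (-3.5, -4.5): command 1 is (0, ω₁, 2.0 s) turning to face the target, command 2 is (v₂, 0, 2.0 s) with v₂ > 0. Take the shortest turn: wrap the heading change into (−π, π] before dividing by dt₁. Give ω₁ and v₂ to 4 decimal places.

heading to target = atan2(-4.5−4, -3.5−3.5) = -2.2597
Δθ = wrap(-2.2597 − 1.0472) = 2.9763; ω₁ = Δθ/dt₁ = 1.4881
distance = √((-3.5−3.5)² + (-4.5−4)²) = 11.0114; v₂ = distance/dt₂ = 5.5057

ω₁ = 1.4881, v₂ = 5.5057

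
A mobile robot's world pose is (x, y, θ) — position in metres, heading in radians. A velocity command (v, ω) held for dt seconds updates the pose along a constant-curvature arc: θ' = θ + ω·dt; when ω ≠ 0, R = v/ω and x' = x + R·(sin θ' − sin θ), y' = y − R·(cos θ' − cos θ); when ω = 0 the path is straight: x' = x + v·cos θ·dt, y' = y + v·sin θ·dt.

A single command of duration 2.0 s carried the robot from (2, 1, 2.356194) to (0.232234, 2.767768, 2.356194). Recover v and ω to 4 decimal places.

v = 1.2500, ω = 0.0000

Δθ = 2.356194 − 2.356194 = 0.000000
ω = Δθ/dt = 0.000000/2.0 = 0.0000
ω = 0 → v = (Δx·cos θ + Δy·sin θ)/dt = 1.2500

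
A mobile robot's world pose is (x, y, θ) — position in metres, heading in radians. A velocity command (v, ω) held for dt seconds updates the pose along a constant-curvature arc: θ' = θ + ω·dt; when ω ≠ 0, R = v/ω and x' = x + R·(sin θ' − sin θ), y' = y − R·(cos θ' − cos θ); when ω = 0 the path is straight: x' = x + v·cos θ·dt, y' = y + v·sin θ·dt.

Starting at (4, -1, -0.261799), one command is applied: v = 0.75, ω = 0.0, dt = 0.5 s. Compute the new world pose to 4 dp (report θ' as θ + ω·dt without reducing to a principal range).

(4.3622, -1.0971, -0.2618)

θ' = -0.2618 + 0.0·0.5 = -0.2618
ω = 0 → straight: x' = 4 + 0.75·cos(-0.2618)·0.5 = 4.3622
y' = -1 + 0.75·sin(-0.2618)·0.5 = -1.0971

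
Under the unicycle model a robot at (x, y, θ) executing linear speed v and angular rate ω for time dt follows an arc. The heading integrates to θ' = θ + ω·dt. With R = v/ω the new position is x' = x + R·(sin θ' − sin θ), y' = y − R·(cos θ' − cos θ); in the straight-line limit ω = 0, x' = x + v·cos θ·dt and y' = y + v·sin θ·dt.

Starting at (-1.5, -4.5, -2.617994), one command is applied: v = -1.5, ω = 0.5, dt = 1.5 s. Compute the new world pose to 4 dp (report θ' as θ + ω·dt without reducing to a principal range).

(-0.1315, -2.7804, -1.8680)

θ' = -2.6180 + 0.5·1.5 = -1.8680
R = v/ω = -1.5/0.5 = -3.0000
x' = -1.5 + -3.0000·(sin -1.8680 − sin -2.6180) = -0.1315
y' = -4.5 − -3.0000·(cos -1.8680 − cos -2.6180) = -2.7804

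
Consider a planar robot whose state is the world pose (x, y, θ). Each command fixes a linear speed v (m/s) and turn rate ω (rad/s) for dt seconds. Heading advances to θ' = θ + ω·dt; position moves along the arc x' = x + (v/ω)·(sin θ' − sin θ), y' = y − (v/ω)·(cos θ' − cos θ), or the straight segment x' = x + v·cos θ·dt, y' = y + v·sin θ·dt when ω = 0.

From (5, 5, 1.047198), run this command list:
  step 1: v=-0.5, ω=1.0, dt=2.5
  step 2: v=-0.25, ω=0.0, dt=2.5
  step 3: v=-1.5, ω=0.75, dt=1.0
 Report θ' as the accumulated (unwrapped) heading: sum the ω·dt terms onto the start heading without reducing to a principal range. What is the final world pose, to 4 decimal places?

(7.2455, 5.5682, 4.2972)

step 1: θ'=3.5472 (R=-0.5000) → pose (5.6303, 4.2906, 3.5472)
step 2: θ'=3.5472 (straight) → pose (6.2046, 4.5372, 3.5472)
step 3: θ'=4.2972 (R=-2.0000) → pose (7.2455, 5.5682, 4.2972)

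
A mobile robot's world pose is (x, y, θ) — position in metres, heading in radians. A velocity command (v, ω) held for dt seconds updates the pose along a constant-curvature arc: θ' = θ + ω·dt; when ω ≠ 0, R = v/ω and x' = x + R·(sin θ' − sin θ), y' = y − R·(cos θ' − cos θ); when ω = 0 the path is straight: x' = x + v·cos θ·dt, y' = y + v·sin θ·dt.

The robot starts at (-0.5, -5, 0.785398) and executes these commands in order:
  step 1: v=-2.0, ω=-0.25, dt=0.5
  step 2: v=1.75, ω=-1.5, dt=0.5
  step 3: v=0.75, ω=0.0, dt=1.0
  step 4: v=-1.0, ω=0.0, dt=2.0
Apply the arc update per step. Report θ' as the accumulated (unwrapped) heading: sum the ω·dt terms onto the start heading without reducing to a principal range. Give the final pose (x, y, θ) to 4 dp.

(-1.6743, -5.3087, -0.0896)

step 1: θ'=0.6604 (R=8.0000) → pose (-1.2494, -5.6611, 0.6604)
step 2: θ'=-0.0896 (R=-1.1667) → pose (-0.4293, -5.4205, -0.0896)
step 3: θ'=-0.0896 (straight) → pose (0.3177, -5.4876, -0.0896)
step 4: θ'=-0.0896 (straight) → pose (-1.6743, -5.3087, -0.0896)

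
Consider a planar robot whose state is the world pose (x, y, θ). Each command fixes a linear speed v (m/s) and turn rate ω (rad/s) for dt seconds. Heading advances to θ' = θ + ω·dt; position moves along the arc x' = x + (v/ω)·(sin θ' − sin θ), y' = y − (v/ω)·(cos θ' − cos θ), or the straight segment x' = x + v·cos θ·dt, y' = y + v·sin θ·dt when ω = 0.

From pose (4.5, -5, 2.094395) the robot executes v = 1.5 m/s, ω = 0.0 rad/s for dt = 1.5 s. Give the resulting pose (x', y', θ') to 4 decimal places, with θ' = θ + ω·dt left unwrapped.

θ' = 2.0944 + 0.0·1.5 = 2.0944
ω = 0 → straight: x' = 4.5 + 1.5·cos(2.0944)·1.5 = 3.3750
y' = -5 + 1.5·sin(2.0944)·1.5 = -3.0514

(3.3750, -3.0514, 2.0944)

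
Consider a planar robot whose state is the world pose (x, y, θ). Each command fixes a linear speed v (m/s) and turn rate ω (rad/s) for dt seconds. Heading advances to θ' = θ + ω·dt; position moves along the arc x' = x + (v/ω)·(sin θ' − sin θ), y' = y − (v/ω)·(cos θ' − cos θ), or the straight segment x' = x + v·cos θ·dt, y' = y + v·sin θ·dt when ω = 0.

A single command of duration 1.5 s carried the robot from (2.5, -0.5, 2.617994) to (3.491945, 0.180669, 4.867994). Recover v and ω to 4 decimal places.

Δθ = 4.867994 − 2.617994 = 2.250000
ω = Δθ/dt = 2.250000/1.5 = 1.5000
R = Δx/(sin θ' − sin θ) = -0.6667
v = R·ω = -0.6667·1.5000 = -1.0000

v = -1.0000, ω = 1.5000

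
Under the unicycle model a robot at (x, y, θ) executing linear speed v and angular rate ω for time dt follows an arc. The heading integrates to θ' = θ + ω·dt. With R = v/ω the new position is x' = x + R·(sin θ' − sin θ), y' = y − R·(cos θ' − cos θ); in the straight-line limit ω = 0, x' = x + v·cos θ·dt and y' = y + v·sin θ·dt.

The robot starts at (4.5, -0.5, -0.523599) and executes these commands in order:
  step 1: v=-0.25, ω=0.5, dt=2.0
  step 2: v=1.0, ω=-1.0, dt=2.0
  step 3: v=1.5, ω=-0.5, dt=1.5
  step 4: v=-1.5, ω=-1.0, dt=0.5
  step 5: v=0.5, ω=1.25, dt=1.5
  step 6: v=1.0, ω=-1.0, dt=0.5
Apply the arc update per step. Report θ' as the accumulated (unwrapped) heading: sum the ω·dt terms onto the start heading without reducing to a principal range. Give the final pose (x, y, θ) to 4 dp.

(5.4092, -4.0544, -1.3986)

step 1: θ'=0.4764 (R=-0.5000) → pose (4.0207, -0.4887, 0.4764)
step 2: θ'=-1.5236 (R=-1.0000) → pose (5.4782, -1.3302, -1.5236)
step 3: θ'=-2.2736 (R=-3.0000) → pose (4.7706, -3.4108, -2.2736)
step 4: θ'=-2.7736 (R=1.5000) → pose (5.3756, -2.9807, -2.7736)
step 5: θ'=-0.8986 (R=0.4000) → pose (5.2065, -3.6030, -0.8986)
step 6: θ'=-1.3986 (R=-1.0000) → pose (5.4092, -4.0544, -1.3986)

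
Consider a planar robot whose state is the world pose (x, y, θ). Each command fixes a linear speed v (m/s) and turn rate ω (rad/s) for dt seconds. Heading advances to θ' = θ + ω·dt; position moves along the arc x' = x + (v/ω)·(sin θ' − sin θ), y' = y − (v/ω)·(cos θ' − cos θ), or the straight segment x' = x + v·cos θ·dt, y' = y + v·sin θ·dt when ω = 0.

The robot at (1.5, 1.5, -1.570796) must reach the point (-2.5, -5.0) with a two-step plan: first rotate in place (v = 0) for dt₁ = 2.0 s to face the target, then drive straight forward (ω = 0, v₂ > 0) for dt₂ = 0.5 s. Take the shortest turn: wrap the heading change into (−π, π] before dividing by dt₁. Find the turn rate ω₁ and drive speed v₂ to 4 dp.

heading to target = atan2(-5−1.5, -2.5−1.5) = -2.1225
Δθ = wrap(-2.1225 − -1.5708) = -0.5517; ω₁ = Δθ/dt₁ = -0.2758
distance = √((-2.5−1.5)² + (-5−1.5)²) = 7.6322; v₂ = distance/dt₂ = 15.2643

ω₁ = -0.2758, v₂ = 15.2643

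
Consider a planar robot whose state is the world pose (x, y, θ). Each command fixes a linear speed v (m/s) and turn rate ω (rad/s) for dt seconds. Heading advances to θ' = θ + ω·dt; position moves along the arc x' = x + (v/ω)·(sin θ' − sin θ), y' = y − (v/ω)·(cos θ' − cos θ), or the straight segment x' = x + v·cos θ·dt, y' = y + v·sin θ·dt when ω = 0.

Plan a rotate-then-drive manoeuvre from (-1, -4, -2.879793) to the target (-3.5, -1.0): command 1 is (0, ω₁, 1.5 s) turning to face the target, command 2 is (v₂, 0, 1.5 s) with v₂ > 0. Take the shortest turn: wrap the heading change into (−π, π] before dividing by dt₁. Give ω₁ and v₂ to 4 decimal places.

ω₁ = -0.7586, v₂ = 2.6034

heading to target = atan2(-1−-4, -3.5−-1) = 2.2655
Δθ = wrap(2.2655 − -2.8798) = -1.1379; ω₁ = Δθ/dt₁ = -0.7586
distance = √((-3.5−-1)² + (-1−-4)²) = 3.9051; v₂ = distance/dt₂ = 2.6034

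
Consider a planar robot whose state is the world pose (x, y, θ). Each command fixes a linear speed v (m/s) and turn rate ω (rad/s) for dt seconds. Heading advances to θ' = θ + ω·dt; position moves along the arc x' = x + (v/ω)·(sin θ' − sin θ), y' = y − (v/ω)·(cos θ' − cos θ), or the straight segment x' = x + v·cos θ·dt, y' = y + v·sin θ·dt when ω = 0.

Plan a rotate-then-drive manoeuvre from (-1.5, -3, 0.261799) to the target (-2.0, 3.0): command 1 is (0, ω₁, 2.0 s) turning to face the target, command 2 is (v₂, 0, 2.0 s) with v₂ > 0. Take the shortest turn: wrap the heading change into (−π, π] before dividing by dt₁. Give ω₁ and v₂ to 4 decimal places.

ω₁ = 0.6961, v₂ = 3.0104

heading to target = atan2(3−-3, -2−-1.5) = 1.6539
Δθ = wrap(1.6539 − 0.2618) = 1.3921; ω₁ = Δθ/dt₁ = 0.6961
distance = √((-2−-1.5)² + (3−-3)²) = 6.0208; v₂ = distance/dt₂ = 3.0104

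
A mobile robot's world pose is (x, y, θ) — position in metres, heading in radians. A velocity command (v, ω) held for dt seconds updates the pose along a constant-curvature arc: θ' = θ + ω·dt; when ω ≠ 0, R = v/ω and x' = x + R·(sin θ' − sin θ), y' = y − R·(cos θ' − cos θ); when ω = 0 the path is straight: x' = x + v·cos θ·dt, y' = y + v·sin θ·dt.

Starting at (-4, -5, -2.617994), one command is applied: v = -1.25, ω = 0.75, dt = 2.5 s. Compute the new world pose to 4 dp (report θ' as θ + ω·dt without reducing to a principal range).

(-3.7058, -2.3292, -0.7430)

θ' = -2.6180 + 0.75·2.5 = -0.7430
R = v/ω = -1.25/0.75 = -1.6667
x' = -4 + -1.6667·(sin -0.7430 − sin -2.6180) = -3.7058
y' = -5 − -1.6667·(cos -0.7430 − cos -2.6180) = -2.3292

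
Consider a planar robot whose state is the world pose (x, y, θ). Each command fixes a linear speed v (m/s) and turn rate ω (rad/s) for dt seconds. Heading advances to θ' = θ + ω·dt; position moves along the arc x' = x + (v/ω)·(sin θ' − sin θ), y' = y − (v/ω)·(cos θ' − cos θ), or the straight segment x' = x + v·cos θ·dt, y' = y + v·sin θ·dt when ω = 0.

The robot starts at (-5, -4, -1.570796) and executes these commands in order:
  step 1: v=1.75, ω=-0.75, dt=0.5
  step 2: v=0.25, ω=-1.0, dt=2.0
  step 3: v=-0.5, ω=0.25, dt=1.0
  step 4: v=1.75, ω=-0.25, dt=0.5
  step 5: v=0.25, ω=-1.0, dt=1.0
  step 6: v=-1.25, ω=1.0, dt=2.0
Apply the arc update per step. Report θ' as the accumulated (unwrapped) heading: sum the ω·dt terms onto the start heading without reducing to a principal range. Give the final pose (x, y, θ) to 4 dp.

step 1: θ'=-1.9458 (R=-2.3333) → pose (-5.1621, -4.8546, -1.9458)
step 2: θ'=-3.9458 (R=-0.2500) → pose (-5.5748, -4.9365, -3.9458)
step 3: θ'=-3.6958 (R=-2.0000) → pose (-5.1868, -5.2498, -3.6958)
step 4: θ'=-3.8208 (R=-7.0000) → pose (-5.9002, -4.7440, -3.8208)
step 5: θ'=-4.8208 (R=-0.2500) → pose (-5.9917, -4.5225, -4.8208)
step 6: θ'=-2.8208 (R=-1.2500) → pose (-4.3548, -5.8439, -2.8208)

(-4.3548, -5.8439, -2.8208)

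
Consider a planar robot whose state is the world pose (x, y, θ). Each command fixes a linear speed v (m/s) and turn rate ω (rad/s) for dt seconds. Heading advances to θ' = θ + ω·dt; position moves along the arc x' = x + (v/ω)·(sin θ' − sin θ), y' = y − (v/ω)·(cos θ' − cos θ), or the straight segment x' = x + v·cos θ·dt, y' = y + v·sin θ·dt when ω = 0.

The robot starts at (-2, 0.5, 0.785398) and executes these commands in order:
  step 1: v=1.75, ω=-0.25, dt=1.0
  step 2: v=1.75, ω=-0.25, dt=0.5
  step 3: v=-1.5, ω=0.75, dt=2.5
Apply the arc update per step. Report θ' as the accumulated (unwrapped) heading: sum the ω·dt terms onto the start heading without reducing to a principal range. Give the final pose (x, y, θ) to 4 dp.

step 1: θ'=0.5354 (R=-7.0000) → pose (-0.6215, 1.5707, 0.5354)
step 2: θ'=0.4104 (R=-7.0000) → pose (0.1569, 1.9690, 0.4104)
step 3: θ'=2.2854 (R=-2.0000) → pose (-0.5558, -1.1756, 2.2854)

(-0.5558, -1.1756, 2.2854)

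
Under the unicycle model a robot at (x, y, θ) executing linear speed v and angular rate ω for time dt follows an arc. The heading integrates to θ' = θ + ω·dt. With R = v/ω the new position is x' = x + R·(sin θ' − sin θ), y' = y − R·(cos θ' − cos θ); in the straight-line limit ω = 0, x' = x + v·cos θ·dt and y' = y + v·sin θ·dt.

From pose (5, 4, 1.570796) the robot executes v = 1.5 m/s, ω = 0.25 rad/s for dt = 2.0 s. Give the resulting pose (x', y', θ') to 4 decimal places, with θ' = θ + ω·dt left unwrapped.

θ' = 1.5708 + 0.25·2.0 = 2.0708
R = v/ω = 1.5/0.25 = 6.0000
x' = 5 + 6.0000·(sin 2.0708 − sin 1.5708) = 4.2655
y' = 4 − 6.0000·(cos 2.0708 − cos 1.5708) = 6.8766

(4.2655, 6.8766, 2.0708)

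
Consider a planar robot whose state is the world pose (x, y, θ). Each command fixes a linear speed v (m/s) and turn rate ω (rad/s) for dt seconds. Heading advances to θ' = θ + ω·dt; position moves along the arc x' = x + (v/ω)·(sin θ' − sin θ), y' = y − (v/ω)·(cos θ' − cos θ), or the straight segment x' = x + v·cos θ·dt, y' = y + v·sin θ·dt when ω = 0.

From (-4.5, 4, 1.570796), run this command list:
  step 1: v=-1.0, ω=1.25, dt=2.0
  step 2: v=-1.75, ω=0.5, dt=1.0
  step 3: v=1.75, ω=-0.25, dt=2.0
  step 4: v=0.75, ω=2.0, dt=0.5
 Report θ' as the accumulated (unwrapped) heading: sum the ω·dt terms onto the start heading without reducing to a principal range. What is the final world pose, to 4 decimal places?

(-3.7708, 1.5645, 5.0708)

step 1: θ'=4.0708 (R=-0.8000) → pose (-3.0591, 3.5212, 4.0708)
step 2: θ'=4.5708 (R=-3.5000) → pose (-2.3981, 5.1220, 4.5708)
step 3: θ'=4.0708 (R=-7.0000) → pose (-3.7201, 1.9205, 4.0708)
step 4: θ'=5.0708 (R=0.3750) → pose (-3.7708, 1.5645, 5.0708)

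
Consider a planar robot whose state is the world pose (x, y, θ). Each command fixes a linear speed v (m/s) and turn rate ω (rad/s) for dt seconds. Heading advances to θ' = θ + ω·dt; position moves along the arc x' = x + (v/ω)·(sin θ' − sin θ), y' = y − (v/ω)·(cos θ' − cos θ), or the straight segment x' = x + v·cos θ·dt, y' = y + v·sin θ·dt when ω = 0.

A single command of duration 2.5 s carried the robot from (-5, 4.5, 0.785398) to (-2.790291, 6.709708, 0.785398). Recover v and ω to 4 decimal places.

v = 1.2500, ω = 0.0000

Δθ = 0.785398 − 0.785398 = 0.000000
ω = Δθ/dt = 0.000000/2.5 = 0.0000
ω = 0 → v = (Δx·cos θ + Δy·sin θ)/dt = 1.2500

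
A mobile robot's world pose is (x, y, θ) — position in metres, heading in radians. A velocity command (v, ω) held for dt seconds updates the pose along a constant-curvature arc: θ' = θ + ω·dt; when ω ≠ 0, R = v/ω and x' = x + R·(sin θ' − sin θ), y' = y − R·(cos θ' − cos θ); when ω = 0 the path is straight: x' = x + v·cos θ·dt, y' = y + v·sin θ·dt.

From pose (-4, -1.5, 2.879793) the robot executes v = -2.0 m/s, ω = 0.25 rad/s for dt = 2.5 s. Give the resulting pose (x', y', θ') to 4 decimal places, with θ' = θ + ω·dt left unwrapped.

θ' = 2.8798 + 0.25·2.5 = 3.5048
R = v/ω = -2.0/0.25 = -8.0000
x' = -4 + -8.0000·(sin 3.5048 − sin 2.8798) = 0.9127
y' = -1.5 − -8.0000·(cos 3.5048 − cos 2.8798) = -1.2507

(0.9127, -1.2507, 3.5048)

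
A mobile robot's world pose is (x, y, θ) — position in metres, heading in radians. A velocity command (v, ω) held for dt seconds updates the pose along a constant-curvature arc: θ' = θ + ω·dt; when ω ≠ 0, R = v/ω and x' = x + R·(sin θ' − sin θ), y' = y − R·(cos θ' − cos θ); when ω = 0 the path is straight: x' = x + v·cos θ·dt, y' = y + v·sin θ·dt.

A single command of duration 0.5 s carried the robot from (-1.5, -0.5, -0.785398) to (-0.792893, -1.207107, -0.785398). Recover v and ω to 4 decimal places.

Δθ = -0.785398 − -0.785398 = 0.000000
ω = Δθ/dt = 0.000000/0.5 = 0.0000
ω = 0 → v = (Δx·cos θ + Δy·sin θ)/dt = 2.0000

v = 2.0000, ω = 0.0000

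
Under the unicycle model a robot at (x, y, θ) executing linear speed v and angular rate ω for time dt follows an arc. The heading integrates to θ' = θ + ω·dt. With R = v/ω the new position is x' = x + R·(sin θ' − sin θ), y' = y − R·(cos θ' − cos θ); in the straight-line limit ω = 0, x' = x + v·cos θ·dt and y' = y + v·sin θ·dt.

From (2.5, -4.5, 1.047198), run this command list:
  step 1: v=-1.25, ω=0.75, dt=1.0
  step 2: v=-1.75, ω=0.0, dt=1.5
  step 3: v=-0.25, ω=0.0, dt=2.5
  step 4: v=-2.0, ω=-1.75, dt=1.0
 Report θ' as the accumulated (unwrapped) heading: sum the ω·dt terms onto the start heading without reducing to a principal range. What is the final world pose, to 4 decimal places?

(1.9890, -10.2726, 0.0472)

step 1: θ'=1.7972 (R=-1.6667) → pose (2.3192, -5.7075, 1.7972)
step 2: θ'=1.7972 (straight) → pose (2.9085, -8.2655, 1.7972)
step 3: θ'=1.7972 (straight) → pose (3.0488, -8.8745, 1.7972)
step 4: θ'=0.0472 (R=1.1429) → pose (1.9890, -10.2726, 0.0472)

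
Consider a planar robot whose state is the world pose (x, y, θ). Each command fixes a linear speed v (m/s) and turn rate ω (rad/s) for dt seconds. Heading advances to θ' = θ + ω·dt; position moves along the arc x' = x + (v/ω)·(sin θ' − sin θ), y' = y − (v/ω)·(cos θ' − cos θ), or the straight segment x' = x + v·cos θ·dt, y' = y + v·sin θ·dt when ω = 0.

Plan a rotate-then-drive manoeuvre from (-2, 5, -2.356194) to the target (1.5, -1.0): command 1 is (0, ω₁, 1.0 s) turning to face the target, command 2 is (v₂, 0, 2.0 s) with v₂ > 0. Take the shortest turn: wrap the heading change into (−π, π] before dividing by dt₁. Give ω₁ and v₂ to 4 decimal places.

ω₁ = 1.3135, v₂ = 3.4731

heading to target = atan2(-1−5, 1.5−-2) = -1.0427
Δθ = wrap(-1.0427 − -2.3562) = 1.3135; ω₁ = Δθ/dt₁ = 1.3135
distance = √((1.5−-2)² + (-1−5)²) = 6.9462; v₂ = distance/dt₂ = 3.4731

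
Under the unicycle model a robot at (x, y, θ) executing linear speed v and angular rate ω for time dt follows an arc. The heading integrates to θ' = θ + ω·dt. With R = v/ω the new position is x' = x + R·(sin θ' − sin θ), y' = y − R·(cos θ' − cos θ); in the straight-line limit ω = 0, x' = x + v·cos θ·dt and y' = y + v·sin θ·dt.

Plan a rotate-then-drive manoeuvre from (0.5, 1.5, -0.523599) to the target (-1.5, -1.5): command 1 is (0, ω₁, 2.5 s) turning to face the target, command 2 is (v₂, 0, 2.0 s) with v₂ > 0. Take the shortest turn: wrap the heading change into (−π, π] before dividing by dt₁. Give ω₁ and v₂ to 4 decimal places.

heading to target = atan2(-1.5−1.5, -1.5−0.5) = -2.1588
Δθ = wrap(-2.1588 − -0.5236) = -1.6352; ω₁ = Δθ/dt₁ = -0.6541
distance = √((-1.5−0.5)² + (-1.5−1.5)²) = 3.6056; v₂ = distance/dt₂ = 1.8028

ω₁ = -0.6541, v₂ = 1.8028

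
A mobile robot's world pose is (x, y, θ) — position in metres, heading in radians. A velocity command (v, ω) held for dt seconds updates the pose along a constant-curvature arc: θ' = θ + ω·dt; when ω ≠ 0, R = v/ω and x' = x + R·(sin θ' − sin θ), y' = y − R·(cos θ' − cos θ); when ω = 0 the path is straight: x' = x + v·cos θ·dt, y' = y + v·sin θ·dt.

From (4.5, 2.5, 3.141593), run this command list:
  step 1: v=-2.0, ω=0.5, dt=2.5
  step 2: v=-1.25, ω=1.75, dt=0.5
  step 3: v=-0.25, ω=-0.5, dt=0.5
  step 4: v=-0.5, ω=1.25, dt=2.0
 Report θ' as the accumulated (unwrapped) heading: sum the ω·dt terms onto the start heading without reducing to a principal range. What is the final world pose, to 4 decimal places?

(7.4145, 5.9658, 7.5166)

step 1: θ'=4.3916 (R=-4.0000) → pose (8.2959, 5.2387, 4.3916)
step 2: θ'=5.2666 (R=-0.7143) → pose (8.2255, 5.8398, 5.2666)
step 3: θ'=5.0166 (R=0.5000) → pose (8.1736, 5.9532, 5.0166)
step 4: θ'=7.5166 (R=-0.4000) → pose (7.4145, 5.9658, 7.5166)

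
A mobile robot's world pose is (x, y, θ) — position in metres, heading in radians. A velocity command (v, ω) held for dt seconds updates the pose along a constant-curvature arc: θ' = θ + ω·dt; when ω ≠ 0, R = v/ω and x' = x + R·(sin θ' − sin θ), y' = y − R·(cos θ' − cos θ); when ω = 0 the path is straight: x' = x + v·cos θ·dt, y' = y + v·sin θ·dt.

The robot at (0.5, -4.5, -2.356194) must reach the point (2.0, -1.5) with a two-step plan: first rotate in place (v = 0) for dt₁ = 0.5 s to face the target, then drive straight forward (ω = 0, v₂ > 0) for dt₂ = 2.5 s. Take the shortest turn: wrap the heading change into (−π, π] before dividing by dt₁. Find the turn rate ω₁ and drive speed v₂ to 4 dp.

ω₁ = -5.6397, v₂ = 1.3416

heading to target = atan2(-1.5−-4.5, 2−0.5) = 1.1071
Δθ = wrap(1.1071 − -2.3562) = -2.8198; ω₁ = Δθ/dt₁ = -5.6397
distance = √((2−0.5)² + (-1.5−-4.5)²) = 3.3541; v₂ = distance/dt₂ = 1.3416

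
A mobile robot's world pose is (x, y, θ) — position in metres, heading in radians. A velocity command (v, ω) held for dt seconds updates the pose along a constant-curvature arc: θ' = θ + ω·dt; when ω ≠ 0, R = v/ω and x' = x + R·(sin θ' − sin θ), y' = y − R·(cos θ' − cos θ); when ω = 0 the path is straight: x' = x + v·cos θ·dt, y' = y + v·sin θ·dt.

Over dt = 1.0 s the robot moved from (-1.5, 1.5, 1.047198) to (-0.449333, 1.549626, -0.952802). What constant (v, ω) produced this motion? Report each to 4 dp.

Δθ = -0.952802 − 1.047198 = -2.000000
ω = Δθ/dt = -2.000000/1.0 = -2.0000
R = Δx/(sin θ' − sin θ) = -0.6250
v = R·ω = -0.6250·-2.0000 = 1.2500

v = 1.2500, ω = -2.0000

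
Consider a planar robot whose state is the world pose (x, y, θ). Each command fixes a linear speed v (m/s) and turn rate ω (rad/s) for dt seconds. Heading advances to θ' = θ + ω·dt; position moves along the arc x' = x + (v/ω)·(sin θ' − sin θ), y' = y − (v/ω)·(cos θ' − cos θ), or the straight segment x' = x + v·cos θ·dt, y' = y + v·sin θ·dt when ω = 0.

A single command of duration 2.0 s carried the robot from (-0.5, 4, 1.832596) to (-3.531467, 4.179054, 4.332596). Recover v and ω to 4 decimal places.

v = 2.0000, ω = 1.2500

Δθ = 4.332596 − 1.832596 = 2.500000
ω = Δθ/dt = 2.500000/2.0 = 1.2500
R = Δx/(sin θ' − sin θ) = 1.6000
v = R·ω = 1.6000·1.2500 = 2.0000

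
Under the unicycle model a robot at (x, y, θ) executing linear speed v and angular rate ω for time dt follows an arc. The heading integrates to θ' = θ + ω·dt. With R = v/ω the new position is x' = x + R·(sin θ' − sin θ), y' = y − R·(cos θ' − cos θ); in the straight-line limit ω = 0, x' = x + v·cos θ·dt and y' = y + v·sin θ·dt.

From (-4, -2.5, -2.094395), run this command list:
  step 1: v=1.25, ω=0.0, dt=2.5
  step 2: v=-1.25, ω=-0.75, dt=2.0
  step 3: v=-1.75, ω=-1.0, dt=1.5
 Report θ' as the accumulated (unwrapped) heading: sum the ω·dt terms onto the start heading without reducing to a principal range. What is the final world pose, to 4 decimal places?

(-2.5317, -6.7670, -5.0944)

step 1: θ'=-2.0944 (straight) → pose (-5.5625, -5.2063, -2.0944)
step 2: θ'=-3.5944 (R=1.6667) → pose (-3.3900, -4.5410, -3.5944)
step 3: θ'=-5.0944 (R=1.7500) → pose (-2.5317, -6.7670, -5.0944)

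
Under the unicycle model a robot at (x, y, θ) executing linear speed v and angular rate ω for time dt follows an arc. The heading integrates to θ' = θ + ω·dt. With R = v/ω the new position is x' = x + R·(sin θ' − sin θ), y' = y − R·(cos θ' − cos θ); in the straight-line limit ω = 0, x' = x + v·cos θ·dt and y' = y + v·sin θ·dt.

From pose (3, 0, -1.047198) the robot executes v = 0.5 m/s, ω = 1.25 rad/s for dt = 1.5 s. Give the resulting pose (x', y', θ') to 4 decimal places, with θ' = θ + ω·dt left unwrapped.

θ' = -1.0472 + 1.25·1.5 = 0.8278
R = v/ω = 0.5/1.25 = 0.4000
x' = 3 + 0.4000·(sin 0.8278 − sin -1.0472) = 3.6410
y' = 0 − 0.4000·(cos 0.8278 − cos -1.0472) = -0.0706

(3.6410, -0.0706, 0.8278)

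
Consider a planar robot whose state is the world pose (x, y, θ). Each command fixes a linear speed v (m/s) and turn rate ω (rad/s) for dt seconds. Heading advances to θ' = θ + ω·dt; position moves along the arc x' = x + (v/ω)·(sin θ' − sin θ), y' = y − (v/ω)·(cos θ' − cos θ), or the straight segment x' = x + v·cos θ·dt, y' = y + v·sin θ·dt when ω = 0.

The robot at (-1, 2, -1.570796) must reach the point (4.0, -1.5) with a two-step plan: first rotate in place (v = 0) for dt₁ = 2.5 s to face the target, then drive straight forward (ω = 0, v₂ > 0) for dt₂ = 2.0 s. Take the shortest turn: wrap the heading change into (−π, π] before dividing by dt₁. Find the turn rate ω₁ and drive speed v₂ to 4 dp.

heading to target = atan2(-1.5−2, 4−-1) = -0.6107
Δθ = wrap(-0.6107 − -1.5708) = 0.9601; ω₁ = Δθ/dt₁ = 0.3840
distance = √((4−-1)² + (-1.5−2)²) = 6.1033; v₂ = distance/dt₂ = 3.0516

ω₁ = 0.3840, v₂ = 3.0516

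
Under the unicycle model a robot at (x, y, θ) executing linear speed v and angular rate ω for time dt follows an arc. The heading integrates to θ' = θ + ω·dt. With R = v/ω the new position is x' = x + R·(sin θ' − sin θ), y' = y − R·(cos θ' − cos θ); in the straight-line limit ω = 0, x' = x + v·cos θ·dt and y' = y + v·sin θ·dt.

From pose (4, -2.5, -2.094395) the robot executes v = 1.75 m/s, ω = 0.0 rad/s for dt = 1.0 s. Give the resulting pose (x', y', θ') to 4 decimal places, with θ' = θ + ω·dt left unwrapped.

(3.1250, -4.0155, -2.0944)

θ' = -2.0944 + 0.0·1.0 = -2.0944
ω = 0 → straight: x' = 4 + 1.75·cos(-2.0944)·1.0 = 3.1250
y' = -2.5 + 1.75·sin(-2.0944)·1.0 = -4.0155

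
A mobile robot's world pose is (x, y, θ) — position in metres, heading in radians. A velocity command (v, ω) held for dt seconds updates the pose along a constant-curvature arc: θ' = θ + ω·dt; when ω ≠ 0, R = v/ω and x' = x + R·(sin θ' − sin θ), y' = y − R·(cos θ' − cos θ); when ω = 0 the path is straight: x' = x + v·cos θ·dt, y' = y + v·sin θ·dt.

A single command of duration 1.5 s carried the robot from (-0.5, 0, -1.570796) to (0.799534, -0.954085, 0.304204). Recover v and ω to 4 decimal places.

v = 1.2500, ω = 1.2500

Δθ = 0.304204 − -1.570796 = 1.875000
ω = Δθ/dt = 1.875000/1.5 = 1.2500
R = Δx/(sin θ' − sin θ) = 1.0000
v = R·ω = 1.0000·1.2500 = 1.2500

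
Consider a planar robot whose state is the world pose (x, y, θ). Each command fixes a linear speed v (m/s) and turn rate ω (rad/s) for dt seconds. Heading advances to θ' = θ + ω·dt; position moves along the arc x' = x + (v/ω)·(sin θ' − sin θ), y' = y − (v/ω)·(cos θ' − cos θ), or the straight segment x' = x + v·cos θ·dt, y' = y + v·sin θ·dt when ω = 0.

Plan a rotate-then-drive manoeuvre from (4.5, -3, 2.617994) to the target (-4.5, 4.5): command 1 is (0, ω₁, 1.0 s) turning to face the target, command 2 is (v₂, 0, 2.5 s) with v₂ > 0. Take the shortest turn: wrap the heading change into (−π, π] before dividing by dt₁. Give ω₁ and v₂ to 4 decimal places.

ω₁ = -0.1711, v₂ = 4.6861

heading to target = atan2(4.5−-3, -4.5−4.5) = 2.4469
Δθ = wrap(2.4469 − 2.6180) = -0.1711; ω₁ = Δθ/dt₁ = -0.1711
distance = √((-4.5−4.5)² + (4.5−-3)²) = 11.7154; v₂ = distance/dt₂ = 4.6861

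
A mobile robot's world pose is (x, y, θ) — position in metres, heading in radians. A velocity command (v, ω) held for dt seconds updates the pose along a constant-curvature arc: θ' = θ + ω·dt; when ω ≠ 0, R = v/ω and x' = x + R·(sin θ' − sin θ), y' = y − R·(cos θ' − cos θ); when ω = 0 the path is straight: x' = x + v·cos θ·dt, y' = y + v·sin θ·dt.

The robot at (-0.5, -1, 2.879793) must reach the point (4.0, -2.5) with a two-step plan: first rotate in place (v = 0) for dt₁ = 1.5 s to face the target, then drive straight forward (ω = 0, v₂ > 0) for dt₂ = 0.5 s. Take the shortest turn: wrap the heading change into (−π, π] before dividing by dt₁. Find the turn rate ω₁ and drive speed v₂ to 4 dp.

ω₁ = 2.0544, v₂ = 9.4868

heading to target = atan2(-2.5−-1, 4−-0.5) = -0.3218
Δθ = wrap(-0.3218 − 2.8798) = 3.0816; ω₁ = Δθ/dt₁ = 2.0544
distance = √((4−-0.5)² + (-2.5−-1)²) = 4.7434; v₂ = distance/dt₂ = 9.4868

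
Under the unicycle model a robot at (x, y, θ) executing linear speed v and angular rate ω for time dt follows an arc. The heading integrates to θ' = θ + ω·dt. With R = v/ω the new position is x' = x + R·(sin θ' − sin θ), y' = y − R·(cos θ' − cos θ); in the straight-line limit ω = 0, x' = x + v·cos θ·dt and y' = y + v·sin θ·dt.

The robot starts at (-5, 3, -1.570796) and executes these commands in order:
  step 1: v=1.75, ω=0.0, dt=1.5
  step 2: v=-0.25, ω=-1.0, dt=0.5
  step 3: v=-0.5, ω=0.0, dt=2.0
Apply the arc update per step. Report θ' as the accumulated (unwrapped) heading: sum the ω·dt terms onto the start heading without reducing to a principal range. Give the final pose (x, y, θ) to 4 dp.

(-4.4900, 1.3724, -2.0708)

step 1: θ'=-1.5708 (straight) → pose (-5.0000, 0.3750, -1.5708)
step 2: θ'=-2.0708 (R=0.2500) → pose (-4.9694, 0.4949, -2.0708)
step 3: θ'=-2.0708 (straight) → pose (-4.4900, 1.3724, -2.0708)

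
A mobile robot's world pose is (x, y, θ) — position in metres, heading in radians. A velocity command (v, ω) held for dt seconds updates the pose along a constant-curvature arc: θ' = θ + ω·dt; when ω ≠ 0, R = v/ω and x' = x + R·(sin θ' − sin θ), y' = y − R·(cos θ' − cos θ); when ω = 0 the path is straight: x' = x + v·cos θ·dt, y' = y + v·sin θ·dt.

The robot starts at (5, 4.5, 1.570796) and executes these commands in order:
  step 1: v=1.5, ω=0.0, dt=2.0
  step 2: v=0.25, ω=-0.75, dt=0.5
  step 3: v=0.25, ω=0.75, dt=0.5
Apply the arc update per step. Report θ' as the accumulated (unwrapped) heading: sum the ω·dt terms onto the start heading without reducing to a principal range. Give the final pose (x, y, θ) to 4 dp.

step 1: θ'=1.5708 (straight) → pose (5.0000, 7.5000, 1.5708)
step 2: θ'=1.1958 (R=-0.3333) → pose (5.0232, 7.6221, 1.1958)
step 3: θ'=1.5708 (R=0.3333) → pose (5.0463, 7.7442, 1.5708)

(5.0463, 7.7442, 1.5708)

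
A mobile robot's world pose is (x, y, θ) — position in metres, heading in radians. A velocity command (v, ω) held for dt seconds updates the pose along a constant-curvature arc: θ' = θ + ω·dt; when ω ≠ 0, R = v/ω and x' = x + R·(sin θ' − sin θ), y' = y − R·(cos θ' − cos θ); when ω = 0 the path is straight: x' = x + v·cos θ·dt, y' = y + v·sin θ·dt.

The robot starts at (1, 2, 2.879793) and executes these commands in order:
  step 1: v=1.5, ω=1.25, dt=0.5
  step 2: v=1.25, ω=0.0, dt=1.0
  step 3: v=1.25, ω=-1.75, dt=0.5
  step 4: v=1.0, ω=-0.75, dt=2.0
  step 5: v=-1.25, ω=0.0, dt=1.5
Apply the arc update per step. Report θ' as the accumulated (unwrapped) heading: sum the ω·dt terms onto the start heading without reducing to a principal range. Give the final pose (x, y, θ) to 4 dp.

(-2.8620, 1.5995, 1.1298)

step 1: θ'=3.5048 (R=1.2000) → pose (0.2631, 1.9626, 3.5048)
step 2: θ'=3.5048 (straight) → pose (-0.9054, 1.5185, 3.5048)
step 3: θ'=2.6298 (R=-0.7143) → pose (-1.5089, 1.5635, 2.6298)
step 4: θ'=1.1298 (R=-1.3333) → pose (-2.0617, 3.2951, 1.1298)
step 5: θ'=1.1298 (straight) → pose (-2.8620, 1.5995, 1.1298)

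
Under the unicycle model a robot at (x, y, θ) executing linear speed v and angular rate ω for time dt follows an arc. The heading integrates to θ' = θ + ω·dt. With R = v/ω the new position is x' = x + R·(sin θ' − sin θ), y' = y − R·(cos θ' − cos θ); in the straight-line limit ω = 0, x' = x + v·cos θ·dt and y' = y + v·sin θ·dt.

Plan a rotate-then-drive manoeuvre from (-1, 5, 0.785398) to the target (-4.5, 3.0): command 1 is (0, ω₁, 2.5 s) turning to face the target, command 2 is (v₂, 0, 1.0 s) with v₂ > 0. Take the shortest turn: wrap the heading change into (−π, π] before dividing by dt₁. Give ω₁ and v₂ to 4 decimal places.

heading to target = atan2(3−5, -4.5−-1) = -2.6224
Δθ = wrap(-2.6224 − 0.7854) = 2.8753; ω₁ = Δθ/dt₁ = 1.1501
distance = √((-4.5−-1)² + (3−5)²) = 4.0311; v₂ = distance/dt₂ = 4.0311

ω₁ = 1.1501, v₂ = 4.0311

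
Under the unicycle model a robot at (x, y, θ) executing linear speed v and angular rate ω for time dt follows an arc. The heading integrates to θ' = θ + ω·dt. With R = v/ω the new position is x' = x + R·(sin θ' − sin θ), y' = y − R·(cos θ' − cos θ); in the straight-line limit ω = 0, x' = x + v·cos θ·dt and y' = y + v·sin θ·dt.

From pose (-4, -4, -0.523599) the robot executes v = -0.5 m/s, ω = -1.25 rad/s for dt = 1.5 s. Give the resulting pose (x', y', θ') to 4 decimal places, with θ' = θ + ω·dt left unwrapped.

θ' = -0.5236 + -1.25·1.5 = -2.3986
R = v/ω = -0.5/-1.25 = 0.4000
x' = -4 + 0.4000·(sin -2.3986 − sin -0.5236) = -4.0706
y' = -4 − 0.4000·(cos -2.3986 − cos -0.5236) = -3.3590

(-4.0706, -3.3590, -2.3986)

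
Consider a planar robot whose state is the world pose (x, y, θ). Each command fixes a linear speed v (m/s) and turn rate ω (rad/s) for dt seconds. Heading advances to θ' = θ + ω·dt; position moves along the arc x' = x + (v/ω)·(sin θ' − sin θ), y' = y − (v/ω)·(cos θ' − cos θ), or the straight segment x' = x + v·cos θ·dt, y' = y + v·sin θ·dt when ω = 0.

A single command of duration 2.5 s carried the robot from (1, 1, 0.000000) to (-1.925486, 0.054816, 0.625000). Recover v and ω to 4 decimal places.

v = -1.2500, ω = 0.2500

Δθ = 0.625000 − 0.000000 = 0.625000
ω = Δθ/dt = 0.625000/2.5 = 0.2500
R = Δx/(sin θ' − sin θ) = -5.0000
v = R·ω = -5.0000·0.2500 = -1.2500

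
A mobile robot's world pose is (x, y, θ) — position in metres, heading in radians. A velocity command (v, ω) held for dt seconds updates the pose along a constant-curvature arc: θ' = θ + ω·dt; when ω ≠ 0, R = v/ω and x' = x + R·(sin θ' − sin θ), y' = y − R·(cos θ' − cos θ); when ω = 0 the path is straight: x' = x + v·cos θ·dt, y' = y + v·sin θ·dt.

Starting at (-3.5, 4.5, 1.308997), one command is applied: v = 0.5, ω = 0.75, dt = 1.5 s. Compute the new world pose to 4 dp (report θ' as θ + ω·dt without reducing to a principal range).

(-3.7106, 5.1792, 2.4340)

θ' = 1.3090 + 0.75·1.5 = 2.4340
R = v/ω = 0.5/0.75 = 0.6667
x' = -3.5 + 0.6667·(sin 2.4340 − sin 1.3090) = -3.7106
y' = 4.5 − 0.6667·(cos 2.4340 − cos 1.3090) = 5.1792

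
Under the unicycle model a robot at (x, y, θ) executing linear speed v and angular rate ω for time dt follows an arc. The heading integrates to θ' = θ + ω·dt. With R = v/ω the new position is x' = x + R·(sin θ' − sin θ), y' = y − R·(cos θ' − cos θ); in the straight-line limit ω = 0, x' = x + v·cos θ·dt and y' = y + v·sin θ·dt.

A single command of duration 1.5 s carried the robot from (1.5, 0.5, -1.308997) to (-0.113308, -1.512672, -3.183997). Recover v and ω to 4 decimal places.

Δθ = -3.183997 − -1.308997 = -1.875000
ω = Δθ/dt = -1.875000/1.5 = -1.2500
R = −Δy/(cos θ' − cos θ) = -1.6000
v = R·ω = -1.6000·-1.2500 = 2.0000

v = 2.0000, ω = -1.2500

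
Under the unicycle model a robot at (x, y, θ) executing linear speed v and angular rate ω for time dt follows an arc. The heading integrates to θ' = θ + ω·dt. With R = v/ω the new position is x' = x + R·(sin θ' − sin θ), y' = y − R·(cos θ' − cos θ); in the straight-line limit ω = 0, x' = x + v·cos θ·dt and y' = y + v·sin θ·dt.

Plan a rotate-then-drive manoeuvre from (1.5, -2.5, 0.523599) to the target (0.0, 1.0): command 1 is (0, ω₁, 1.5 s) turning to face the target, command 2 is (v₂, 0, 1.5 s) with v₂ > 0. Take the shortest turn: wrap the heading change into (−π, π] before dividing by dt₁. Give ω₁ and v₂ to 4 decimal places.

heading to target = atan2(1−-2.5, 0−1.5) = 1.9757
Δθ = wrap(1.9757 − 0.5236) = 1.4521; ω₁ = Δθ/dt₁ = 0.9681
distance = √((0−1.5)² + (1−-2.5)²) = 3.8079; v₂ = distance/dt₂ = 2.5386

ω₁ = 0.9681, v₂ = 2.5386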